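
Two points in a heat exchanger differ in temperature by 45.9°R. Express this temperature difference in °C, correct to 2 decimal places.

25.50°C

For a temperature interval the offset drops out; only the factor 5/9 applies.
45.9 × 5/9 = 25.50.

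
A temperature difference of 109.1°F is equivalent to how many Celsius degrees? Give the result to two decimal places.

60.61°C

An interval of 1°F corresponds to 5/9°C.
109.1 × 5/9 = 60.61.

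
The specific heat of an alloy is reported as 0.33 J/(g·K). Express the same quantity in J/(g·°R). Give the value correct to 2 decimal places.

The quantity depends on a temperature interval, so only the ratio of degree sizes applies; the offset between the scales is irrelevant.
A change of 1°R is a change of 5/9 K, so per °R the value is 0.33 × 5/9 = 0.18.

0.18 J/(g·°R)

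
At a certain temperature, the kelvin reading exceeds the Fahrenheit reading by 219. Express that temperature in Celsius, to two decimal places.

Let x be the kelvin reading; then the Fahrenheit reading is 1.8·x - 459.67.
(1.8·x - 459.67) - x = -219  ⇒  (0.8)·x = 240.67  ⇒  x = 300.8375 K.
In Celsius: 300.8375 - 273.15 = 27.69°C.

27.69°C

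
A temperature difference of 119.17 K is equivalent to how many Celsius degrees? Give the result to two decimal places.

Kelvin and Celsius degrees are the same size, so the interval is unchanged: 119.17.

119.17°C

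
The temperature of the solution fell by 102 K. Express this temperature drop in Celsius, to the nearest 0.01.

102.00°C

Kelvin and Celsius degrees are the same size, so the interval is unchanged: 102.00.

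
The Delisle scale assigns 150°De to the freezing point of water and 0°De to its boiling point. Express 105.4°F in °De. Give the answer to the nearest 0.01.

First in Celsius: (105.4 - 32) × 5/9 = 40.7778°C.
Linearly onto the Delisle scale: 150 + (40.7778 / 100) × (0 - 150) = 88.83°De.

88.83°De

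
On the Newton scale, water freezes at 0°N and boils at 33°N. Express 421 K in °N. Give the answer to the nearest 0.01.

First in Celsius: 421 - 273.15 = 147.8500°C.
Linearly onto the Newton scale: 0 + (147.8500 / 100) × (33 - 0) = 48.79°N.

48.79°N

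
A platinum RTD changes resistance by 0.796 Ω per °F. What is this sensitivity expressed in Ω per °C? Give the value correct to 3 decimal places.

The quantity depends on a temperature interval, so only the ratio of degree sizes applies; the offset between the scales is irrelevant.
A change of 1°C is a change of 1.8°F, so per °C the value is 0.796 × 1.8 = 1.433.

1.433 Ω per °C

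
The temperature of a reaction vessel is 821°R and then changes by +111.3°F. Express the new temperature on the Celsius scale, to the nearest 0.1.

244.8°C

Initial temperature in Celsius: (821 - 491.67) × 5/9 = 182.9611°C.
The 111.3°F change is an interval, so only the factor 5/9 applies: +111.3 × 5/9 = +61.8333°C.
Final Celsius temperature: 182.9611 + 61.8333 = 244.7944°C.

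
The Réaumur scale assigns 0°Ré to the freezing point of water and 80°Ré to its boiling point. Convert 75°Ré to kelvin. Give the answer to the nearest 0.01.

366.90 K

Linear interpolation between the fixed points: C = (75 - 0) × 100 / (80 - 0) = 93.7500°C.
Then 93.7500 + 273.15 = 366.90 K.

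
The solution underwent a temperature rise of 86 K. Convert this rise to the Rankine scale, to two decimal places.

An interval of 1 K corresponds to 1.8°R.
86 × 1.8 = 154.80.

154.80°R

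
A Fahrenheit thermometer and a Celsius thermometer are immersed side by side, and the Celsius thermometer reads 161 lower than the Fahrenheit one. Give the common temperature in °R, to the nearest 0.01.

781.92°R

Let x be the Fahrenheit reading; then the Celsius reading is 5/9·x - 17.7778.
(5/9·x - 17.7778) - x = -161  ⇒  (-4/9)·x = -143.222  ⇒  x = 322.2500°F.
In Celsius: (322.25 - 32) × 5/9 = 161.2500°C.
In Rankine: 161.2500 × 1.8 + 491.67 = 781.92°R.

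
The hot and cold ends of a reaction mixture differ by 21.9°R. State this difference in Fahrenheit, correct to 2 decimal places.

21.90°F

Rankine and Fahrenheit degrees are the same size, so the interval is unchanged: 21.90.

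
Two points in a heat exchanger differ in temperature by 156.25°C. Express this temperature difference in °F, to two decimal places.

Only the scale ratio 1.8 matters for a change in temperature.
156.25 × 1.8 = 281.25.

281.25°F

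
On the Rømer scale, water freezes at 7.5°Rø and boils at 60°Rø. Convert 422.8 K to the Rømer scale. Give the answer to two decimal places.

86.07°Rø

First in Celsius: 422.8 - 273.15 = 149.6500°C.
Linearly onto the Rømer scale: 7.5 + (149.6500 / 100) × (60 - 7.5) = 86.07°Rø.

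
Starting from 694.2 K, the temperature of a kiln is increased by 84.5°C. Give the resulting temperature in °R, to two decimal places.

1401.66°R

Initial temperature in Celsius: 694.2 - 273.15 = 421.0500°C.
Final Celsius temperature: 421.0500 + 84.5000 = 505.5500°C.
In Rankine: 505.5500 × 1.8 + 491.67 = 1401.66°R.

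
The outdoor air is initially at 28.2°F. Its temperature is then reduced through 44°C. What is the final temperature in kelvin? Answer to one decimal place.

Initial temperature in Celsius: (28.2 - 32) × 5/9 = -2.1111°C.
Final Celsius temperature: -2.1111 - 44.0000 = -46.1111°C.
In kelvin: -46.1111 + 273.15 = 227.0 K.

227.0 K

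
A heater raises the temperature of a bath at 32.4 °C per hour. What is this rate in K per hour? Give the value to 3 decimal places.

Since only a temperature interval is involved, the additive offset between the scales drops out.
A change of 1°C is a change of 1 K, so 32.4 × 1 = 32.400.

32.400 K/hour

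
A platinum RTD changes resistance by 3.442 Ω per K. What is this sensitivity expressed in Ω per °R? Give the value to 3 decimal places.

The quantity depends on a temperature interval, so only the ratio of degree sizes applies; the offset between the scales is irrelevant.
A change of 1°R is a change of 5/9 K, so per °R the value is 3.442 × 5/9 = 1.912.

1.912 Ω per °R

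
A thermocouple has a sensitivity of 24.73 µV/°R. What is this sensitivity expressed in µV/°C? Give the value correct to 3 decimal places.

44.514 µV/°C

The quantity depends on a temperature interval, so only the ratio of degree sizes applies; the offset between the scales is irrelevant.
A change of 1°C is a change of 1.8°R, so per °C the value is 24.73 × 1.8 = 44.514.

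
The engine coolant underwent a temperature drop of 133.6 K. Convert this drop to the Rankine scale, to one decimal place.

240.5°R

An interval of 1 K corresponds to 1.8°R.
133.6 × 1.8 = 240.5.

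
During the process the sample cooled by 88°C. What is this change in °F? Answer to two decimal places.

Only the scale ratio 1.8 matters for a change in temperature.
88 × 1.8 = 158.40.

158.40°F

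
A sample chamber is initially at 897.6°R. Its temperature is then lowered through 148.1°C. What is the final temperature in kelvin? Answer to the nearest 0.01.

Initial temperature in Celsius: (897.6 - 491.67) × 5/9 = 225.5167°C.
Final Celsius temperature: 225.5167 - 148.1000 = 77.4167°C.
In kelvin: 77.4167 + 273.15 = 350.57 K.

350.57 K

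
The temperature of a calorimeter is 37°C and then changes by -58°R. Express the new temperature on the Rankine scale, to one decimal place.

500.3°R

The 58°R change is an interval, so only the factor 5/9 applies: -58 × 5/9 = -32.2222°C.
Final Celsius temperature: 37.0000 - 32.2222 = 4.7778°C.
In Rankine: 4.7778 × 1.8 + 491.67 = 500.3°R.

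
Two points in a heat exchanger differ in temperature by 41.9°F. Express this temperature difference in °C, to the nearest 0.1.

23.3°C

Only the scale ratio 5/9 matters for a change in temperature.
41.9 × 5/9 = 23.3.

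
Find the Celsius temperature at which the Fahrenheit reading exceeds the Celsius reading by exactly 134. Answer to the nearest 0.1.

Let C be the Celsius reading. The Fahrenheit reading is F = 1.8·C + 32.
Require F - C = 134: (0.8)·C + 32 = 134.
C = (134 - 32) / (0.8) = 127.5.

127.5°C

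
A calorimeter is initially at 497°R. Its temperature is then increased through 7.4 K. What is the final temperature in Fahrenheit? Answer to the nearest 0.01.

50.65°F

Initial temperature in Celsius: (497 - 491.67) × 5/9 = 2.9611°C.
The 7.4 K change is an interval; Kelvin and Celsius degrees are the same size, so ΔC = +7.4°C.
Final Celsius temperature: 2.9611 + 7.4000 = 10.3611°C.
In Fahrenheit: 10.3611 × 1.8 + 32 = 50.65°F.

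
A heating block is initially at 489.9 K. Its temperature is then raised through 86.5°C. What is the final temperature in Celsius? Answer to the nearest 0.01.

303.25°C

Initial temperature in Celsius: 489.9 - 273.15 = 216.7500°C.
Final Celsius temperature: 216.7500 + 86.5000 = 303.2500°C.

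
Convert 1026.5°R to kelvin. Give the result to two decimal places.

570.28 K

In Celsius: (1026.5 - 491.67) × 5/9 = 297.1278°C.
In kelvin: 297.1278 + 273.15 = 570.28 K.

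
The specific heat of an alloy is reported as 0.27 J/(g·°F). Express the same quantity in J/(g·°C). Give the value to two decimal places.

The quantity depends on a temperature interval, so only the ratio of degree sizes applies; the offset between the scales is irrelevant.
A change of 1°C is a change of 1.8°F, so per °C the value is 0.27 × 1.8 = 0.49.

0.49 J/(g·°C)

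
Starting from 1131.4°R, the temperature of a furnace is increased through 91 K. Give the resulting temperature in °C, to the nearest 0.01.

Initial temperature in Celsius: (1131.4 - 491.67) × 5/9 = 355.4056°C.
The 91 K change is an interval; Kelvin and Celsius degrees are the same size, so ΔC = +91°C.
Final Celsius temperature: 355.4056 + 91.0000 = 446.4056°C.

446.41°C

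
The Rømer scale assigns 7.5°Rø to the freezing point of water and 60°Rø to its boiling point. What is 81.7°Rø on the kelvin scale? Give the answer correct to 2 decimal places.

Linear interpolation between the fixed points: C = (81.7 - 7.5) × 100 / (60 - 7.5) = 141.3333°C.
Then 141.3333 + 273.15 = 414.48 K.

414.48 K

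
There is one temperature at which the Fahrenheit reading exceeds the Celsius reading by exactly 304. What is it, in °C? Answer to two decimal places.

340.00°C

Let C be the Celsius reading. The Fahrenheit reading is F = 1.8·C + 32.
Require F - C = 304: (0.8)·C + 32 = 304.
C = (304 - 32) / (0.8) = 340.00.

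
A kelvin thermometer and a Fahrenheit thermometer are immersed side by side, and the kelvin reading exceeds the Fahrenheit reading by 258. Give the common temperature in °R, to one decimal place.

Let x be the kelvin reading; then the Fahrenheit reading is 1.8·x - 459.67.
(1.8·x - 459.67) - x = -258  ⇒  (0.8)·x = 201.67  ⇒  x = 252.0875 K.
In Celsius: 252.0875 - 273.15 = -21.0625°C.
In Rankine: -21.0625 × 1.8 + 491.67 = 453.8°R.

453.8°R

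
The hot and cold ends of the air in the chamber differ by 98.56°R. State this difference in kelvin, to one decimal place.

54.8 K

For a temperature interval the offset drops out; only the factor 5/9 applies.
98.56 × 5/9 = 54.8.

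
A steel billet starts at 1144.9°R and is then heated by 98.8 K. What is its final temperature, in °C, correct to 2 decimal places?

461.71°C

Initial temperature in Celsius: (1144.9 - 491.67) × 5/9 = 362.9056°C.
The 98.8 K change is an interval; Kelvin and Celsius degrees are the same size, so ΔC = +98.8°C.
Final Celsius temperature: 362.9056 + 98.8000 = 461.7056°C.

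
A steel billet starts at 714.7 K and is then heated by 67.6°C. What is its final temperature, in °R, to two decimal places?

Initial temperature in Celsius: 714.7 - 273.15 = 441.5500°C.
Final Celsius temperature: 441.5500 + 67.6000 = 509.1500°C.
In Rankine: 509.1500 × 1.8 + 491.67 = 1408.14°R.

1408.14°R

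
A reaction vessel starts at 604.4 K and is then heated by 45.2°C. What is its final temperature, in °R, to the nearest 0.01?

Initial temperature in Celsius: 604.4 - 273.15 = 331.2500°C.
Final Celsius temperature: 331.2500 + 45.2000 = 376.4500°C.
In Rankine: 376.4500 × 1.8 + 491.67 = 1169.28°R.

1169.28°R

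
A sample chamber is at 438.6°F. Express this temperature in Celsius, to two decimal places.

225.89°C

In Celsius: (438.6 - 32) × 5/9 = 225.8889°C.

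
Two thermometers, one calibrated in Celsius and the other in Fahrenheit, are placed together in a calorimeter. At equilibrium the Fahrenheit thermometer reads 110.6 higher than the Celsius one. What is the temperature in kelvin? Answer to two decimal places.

371.40 K

Let x be the Celsius reading; then the Fahrenheit reading is 1.8·x + 32.
(1.8·x + 32) - x = 110.6  ⇒  (0.8)·x = 78.6  ⇒  x = 98.2500°C.
In kelvin: 98.2500 + 273.15 = 371.40 K.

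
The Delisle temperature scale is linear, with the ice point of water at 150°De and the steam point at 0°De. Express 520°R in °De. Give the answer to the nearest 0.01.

First in Celsius: (520 - 491.67) × 5/9 = 15.7389°C.
Linearly onto the Delisle scale: 150 + (15.7389 / 100) × (0 - 150) = 126.39°De.

126.39°De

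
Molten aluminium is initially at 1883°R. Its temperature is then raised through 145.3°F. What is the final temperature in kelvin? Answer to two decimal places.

Initial temperature in Celsius: (1883 - 491.67) × 5/9 = 772.9611°C.
The 145.3°F change is an interval, so only the factor 5/9 applies: +145.3 × 5/9 = +80.7222°C.
Final Celsius temperature: 772.9611 + 80.7222 = 853.6833°C.
In kelvin: 853.6833 + 273.15 = 1126.83 K.

1126.83 K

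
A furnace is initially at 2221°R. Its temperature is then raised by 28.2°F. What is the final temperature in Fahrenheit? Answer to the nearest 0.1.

Initial temperature in Celsius: (2221 - 491.67) × 5/9 = 960.7389°C.
The 28.2°F change is an interval, so only the factor 5/9 applies: +28.2 × 5/9 = +15.6667°C.
Final Celsius temperature: 960.7389 + 15.6667 = 976.4056°C.
In Fahrenheit: 976.4056 × 1.8 + 32 = 1789.5°F.

1789.5°F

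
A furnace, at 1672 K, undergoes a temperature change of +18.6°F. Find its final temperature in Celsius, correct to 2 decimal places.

Initial temperature in Celsius: 1672 - 273.15 = 1398.8500°C.
The 18.6°F change is an interval, so only the factor 5/9 applies: +18.6 × 5/9 = +10.3333°C.
Final Celsius temperature: 1398.8500 + 10.3333 = 1409.1833°C.

1409.18°C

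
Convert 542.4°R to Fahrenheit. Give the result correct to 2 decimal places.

In Celsius: (542.4 - 491.67) × 5/9 = 28.1833°C.
In Fahrenheit: 28.1833 × 1.8 + 32 = 82.73°F.

82.73°F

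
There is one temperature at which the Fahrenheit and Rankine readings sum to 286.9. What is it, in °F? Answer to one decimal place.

-86.4°F

Let F be the Fahrenheit reading. The Rankine reading is R = 1·F + 459.67.
Require F + R = 286.9: (2)·F + 459.67 = 286.9.
F = (286.9 - 459.67) / (2) = -86.4.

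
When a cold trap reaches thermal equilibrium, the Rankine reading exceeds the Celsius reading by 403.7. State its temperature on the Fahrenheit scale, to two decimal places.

-165.93°F

Let x be the Rankine reading; then the Celsius reading is 5/9·x - 273.15.
(5/9·x - 273.15) - x = -403.7  ⇒  (-4/9)·x = -130.55  ⇒  x = 293.7375°R.
In Celsius: (293.7375 - 491.67) × 5/9 = -109.9625°C.
In Fahrenheit: -109.9625 × 1.8 + 32 = -165.93°F.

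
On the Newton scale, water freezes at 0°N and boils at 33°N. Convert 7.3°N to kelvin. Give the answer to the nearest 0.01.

Linear interpolation between the fixed points: C = (7.3 - 0) × 100 / (33 - 0) = 22.1212°C.
Then 22.1212 + 273.15 = 295.27 K.

295.27 K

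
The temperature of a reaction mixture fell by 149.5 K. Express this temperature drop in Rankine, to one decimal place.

An interval of 1 K corresponds to 1.8°R.
149.5 × 1.8 = 269.1.

269.1°R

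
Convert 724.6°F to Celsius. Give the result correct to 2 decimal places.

384.78°C

In Celsius: (724.6 - 32) × 5/9 = 384.7778°C.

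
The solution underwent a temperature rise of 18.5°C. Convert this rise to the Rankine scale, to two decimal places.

33.30°R

Only the scale ratio 1.8 matters for a change in temperature.
18.5 × 1.8 = 33.30.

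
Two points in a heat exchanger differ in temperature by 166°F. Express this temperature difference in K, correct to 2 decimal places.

Only the scale ratio 5/9 matters for a change in temperature.
166 × 5/9 = 92.22.

92.22 K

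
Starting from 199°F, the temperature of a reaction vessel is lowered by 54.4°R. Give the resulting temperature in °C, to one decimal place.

62.6°C

Initial temperature in Celsius: (199 - 32) × 5/9 = 92.7778°C.
The 54.4°R change is an interval, so only the factor 5/9 applies: -54.4 × 5/9 = -30.2222°C.
Final Celsius temperature: 92.7778 - 30.2222 = 62.5556°C.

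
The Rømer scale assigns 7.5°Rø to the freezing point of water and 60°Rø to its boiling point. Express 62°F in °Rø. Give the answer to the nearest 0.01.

16.25°Rø

First in Celsius: (62 - 32) × 5/9 = 16.6667°C.
Linearly onto the Rømer scale: 7.5 + (16.6667 / 100) × (60 - 7.5) = 16.25°Rø.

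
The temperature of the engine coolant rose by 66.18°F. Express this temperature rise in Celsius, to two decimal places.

36.77°C

An interval of 1°F corresponds to 5/9°C.
66.18 × 5/9 = 36.77.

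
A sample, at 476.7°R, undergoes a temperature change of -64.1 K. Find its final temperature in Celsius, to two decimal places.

-72.42°C

Initial temperature in Celsius: (476.7 - 491.67) × 5/9 = -8.3167°C.
The 64.1 K change is an interval; Kelvin and Celsius degrees are the same size, so ΔC = -64.1°C.
Final Celsius temperature: -8.3167 - 64.1000 = -72.4167°C.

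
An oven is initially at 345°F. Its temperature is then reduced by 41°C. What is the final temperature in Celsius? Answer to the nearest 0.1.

Initial temperature in Celsius: (345 - 32) × 5/9 = 173.8889°C.
Final Celsius temperature: 173.8889 - 41.0000 = 132.8889°C.

132.9°C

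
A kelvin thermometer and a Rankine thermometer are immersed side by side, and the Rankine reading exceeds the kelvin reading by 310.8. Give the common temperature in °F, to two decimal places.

239.63°F

Let x be the kelvin reading; then the Rankine reading is 1.8·x.
(1.8·x) - x = 310.8  ⇒  (0.8)·x = 310.8  ⇒  x = 388.5000 K.
In Celsius: 388.5 - 273.15 = 115.3500°C.
In Fahrenheit: 115.3500 × 1.8 + 32 = 239.63°F.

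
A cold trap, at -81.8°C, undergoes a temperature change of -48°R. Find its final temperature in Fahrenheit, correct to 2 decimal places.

The 48°R change is an interval, so only the factor 5/9 applies: -48 × 5/9 = -26.6667°C.
Final Celsius temperature: -81.8000 - 26.6667 = -108.4667°C.
In Fahrenheit: -108.4667 × 1.8 + 32 = -163.24°F.

-163.24°F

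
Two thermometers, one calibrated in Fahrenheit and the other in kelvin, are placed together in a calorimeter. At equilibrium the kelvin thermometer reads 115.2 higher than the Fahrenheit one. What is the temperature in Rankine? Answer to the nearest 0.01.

775.06°R

Let x be the Fahrenheit reading; then the kelvin reading is 5/9·x + 255.372.
(5/9·x + 255.372) - x = 115.2  ⇒  (-4/9)·x = -140.172  ⇒  x = 315.3875°F.
In Celsius: (315.3875 - 32) × 5/9 = 157.4375°C.
In Rankine: 157.4375 × 1.8 + 491.67 = 775.06°R.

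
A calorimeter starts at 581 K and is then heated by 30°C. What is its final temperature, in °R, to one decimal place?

1099.8°R

Initial temperature in Celsius: 581 - 273.15 = 307.8500°C.
Final Celsius temperature: 307.8500 + 30.0000 = 337.8500°C.
In Rankine: 337.8500 × 1.8 + 491.67 = 1099.8°R.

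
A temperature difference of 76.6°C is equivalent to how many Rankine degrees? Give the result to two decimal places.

137.88°R

An interval of 1°C corresponds to 1.8°R.
76.6 × 1.8 = 137.88.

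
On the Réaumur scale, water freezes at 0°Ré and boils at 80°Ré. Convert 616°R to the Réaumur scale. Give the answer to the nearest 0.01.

First in Celsius: (616 - 491.67) × 5/9 = 69.0722°C.
Linearly onto the Réaumur scale: 0 + (69.0722 / 100) × (80 - 0) = 55.26°Ré.

55.26°Ré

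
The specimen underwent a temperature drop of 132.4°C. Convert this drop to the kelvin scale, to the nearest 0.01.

Celsius and kelvin degrees are the same size, so the interval is unchanged: 132.40.

132.40 K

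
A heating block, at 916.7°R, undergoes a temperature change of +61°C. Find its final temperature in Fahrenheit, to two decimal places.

Initial temperature in Celsius: (916.7 - 491.67) × 5/9 = 236.1278°C.
Final Celsius temperature: 236.1278 + 61.0000 = 297.1278°C.
In Fahrenheit: 297.1278 × 1.8 + 32 = 566.83°F.

566.83°F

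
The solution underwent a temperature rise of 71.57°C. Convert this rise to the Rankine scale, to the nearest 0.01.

128.83°R

For a temperature interval the offset drops out; only the factor 1.8 applies.
71.57 × 1.8 = 128.83.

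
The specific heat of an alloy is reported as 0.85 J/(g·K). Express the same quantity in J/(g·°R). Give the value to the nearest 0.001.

The quantity depends on a temperature interval, so only the ratio of degree sizes applies; the offset between the scales is irrelevant.
A change of 1°R is a change of 5/9 K, so per °R the value is 0.85 × 5/9 = 0.472.

0.472 J/(g·°R)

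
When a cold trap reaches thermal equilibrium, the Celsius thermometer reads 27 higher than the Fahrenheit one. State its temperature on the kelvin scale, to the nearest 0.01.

Let x be the Fahrenheit reading; then the Celsius reading is 5/9·x - 17.7778.
(5/9·x - 17.7778) - x = 27  ⇒  (-4/9)·x = 44.7778  ⇒  x = -100.7500°F.
In Celsius: (-100.75 - 32) × 5/9 = -73.7500°C.
In kelvin: -73.7500 + 273.15 = 199.40 K.

199.40 K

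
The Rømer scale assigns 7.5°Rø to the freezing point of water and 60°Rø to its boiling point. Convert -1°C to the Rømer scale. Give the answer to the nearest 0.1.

Linearly onto the Rømer scale: 7.5 + (-1.0000 / 100) × (60 - 7.5) = 7.0°Rø.

7.0°Rø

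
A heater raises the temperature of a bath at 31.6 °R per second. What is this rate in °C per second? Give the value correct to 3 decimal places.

The quantity depends on a temperature interval, so only the ratio of degree sizes applies; the offset between the scales is irrelevant.
A change of 1°R is a change of 5/9°C, so 31.6 × 5/9 = 17.556.

17.556 °C/second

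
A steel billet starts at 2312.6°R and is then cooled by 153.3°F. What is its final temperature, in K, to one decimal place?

1199.6 K

Initial temperature in Celsius: (2312.6 - 491.67) × 5/9 = 1011.6278°C.
The 153.3°F change is an interval, so only the factor 5/9 applies: -153.3 × 5/9 = -85.1667°C.
Final Celsius temperature: 1011.6278 - 85.1667 = 926.4611°C.
In kelvin: 926.4611 + 273.15 = 1199.6 K.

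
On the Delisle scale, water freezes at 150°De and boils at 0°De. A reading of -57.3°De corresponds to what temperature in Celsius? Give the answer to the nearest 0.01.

138.20°C

Linear interpolation between the fixed points: C = (-57.3 - 150) × 100 / (0 - 150) = 138.2000°C.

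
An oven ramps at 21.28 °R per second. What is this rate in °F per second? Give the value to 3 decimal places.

21.280 °F/second

The quantity depends on a temperature interval, so only the ratio of degree sizes applies; the offset between the scales is irrelevant.
A change of 1°R is a change of 1°F, so 21.28 × 1 = 21.280.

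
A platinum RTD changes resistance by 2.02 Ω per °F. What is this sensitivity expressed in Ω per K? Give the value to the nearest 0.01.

3.64 Ω per K

Since only a temperature interval is involved, the additive offset between the scales drops out.
A change of 1 K is a change of 1.8°F, so per K the value is 2.02 × 1.8 = 3.64.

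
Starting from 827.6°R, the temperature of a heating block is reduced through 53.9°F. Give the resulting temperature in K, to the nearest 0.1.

Initial temperature in Celsius: (827.6 - 491.67) × 5/9 = 186.6278°C.
The 53.9°F change is an interval, so only the factor 5/9 applies: -53.9 × 5/9 = -29.9444°C.
Final Celsius temperature: 186.6278 - 29.9444 = 156.6833°C.
In kelvin: 156.6833 + 273.15 = 429.8 K.

429.8 K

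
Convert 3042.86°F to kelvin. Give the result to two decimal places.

In Celsius: (3042.86 - 32) × 5/9 = 1672.7000°C.
In kelvin: 1672.7000 + 273.15 = 1945.85 K.

1945.85 K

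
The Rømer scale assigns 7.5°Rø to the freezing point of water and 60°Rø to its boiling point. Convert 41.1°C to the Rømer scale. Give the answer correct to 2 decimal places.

Linearly onto the Rømer scale: 7.5 + (41.1000 / 100) × (60 - 7.5) = 29.08°Rø.

29.08°Rø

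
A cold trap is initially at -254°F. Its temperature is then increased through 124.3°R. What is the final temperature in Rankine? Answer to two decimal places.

329.97°R

Initial temperature in Celsius: (-254 - 32) × 5/9 = -158.8889°C.
The 124.3°R change is an interval, so only the factor 5/9 applies: +124.3 × 5/9 = +69.0556°C.
Final Celsius temperature: -158.8889 + 69.0556 = -89.8333°C.
In Rankine: -89.8333 × 1.8 + 491.67 = 329.97°R.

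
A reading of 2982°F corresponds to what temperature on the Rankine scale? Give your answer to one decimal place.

In Celsius: (2982 - 32) × 5/9 = 1638.8889°C.
In Rankine: 1638.8889 × 1.8 + 491.67 = 3441.7°R.

3441.7°R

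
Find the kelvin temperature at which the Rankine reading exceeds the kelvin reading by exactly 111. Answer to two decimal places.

138.75 K

Let K be the kelvin reading. The Rankine reading is R = 1.8·K.
Require R - K = 111: (0.8)·K = 111.
K = (111) / (0.8) = 138.75.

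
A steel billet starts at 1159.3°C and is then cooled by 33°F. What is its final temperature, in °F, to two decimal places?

The 33°F change is an interval, so only the factor 5/9 applies: -33 × 5/9 = -18.3333°C.
Final Celsius temperature: 1159.3000 - 18.3333 = 1140.9667°C.
In Fahrenheit: 1140.9667 × 1.8 + 32 = 2085.74°F.

2085.74°F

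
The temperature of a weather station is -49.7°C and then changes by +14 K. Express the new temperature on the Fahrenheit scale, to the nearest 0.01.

-32.26°F

The 14 K change is an interval; Kelvin and Celsius degrees are the same size, so ΔC = +14°C.
Final Celsius temperature: -49.7000 + 14.0000 = -35.7000°C.
In Fahrenheit: -35.7000 × 1.8 + 32 = -32.26°F.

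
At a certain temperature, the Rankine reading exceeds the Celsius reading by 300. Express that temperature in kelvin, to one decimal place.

33.6 K

Let x be the Rankine reading; then the Celsius reading is 5/9·x - 273.15.
(5/9·x - 273.15) - x = -300  ⇒  (-4/9)·x = -26.85  ⇒  x = 60.4125°R.
In Celsius: (60.4125 - 491.67) × 5/9 = -239.5875°C.
In kelvin: -239.5875 + 273.15 = 33.6 K.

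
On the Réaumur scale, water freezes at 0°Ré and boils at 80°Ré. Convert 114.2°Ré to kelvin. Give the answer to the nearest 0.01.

Linear interpolation between the fixed points: C = (114.2 - 0) × 100 / (80 - 0) = 142.7500°C.
Then 142.7500 + 273.15 = 415.90 K.

415.90 K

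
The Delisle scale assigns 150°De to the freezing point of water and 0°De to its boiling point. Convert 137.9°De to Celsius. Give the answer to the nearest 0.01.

Linear interpolation between the fixed points: C = (137.9 - 150) × 100 / (0 - 150) = 8.0667°C.

8.07°C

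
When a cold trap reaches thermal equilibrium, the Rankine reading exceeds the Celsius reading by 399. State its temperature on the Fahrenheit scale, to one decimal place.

-176.5°F

Let x be the Celsius reading; then the Rankine reading is 1.8·x + 491.67.
(1.8·x + 491.67) - x = 399  ⇒  (0.8)·x = -92.67  ⇒  x = -115.8375°C.
In Fahrenheit: -115.8375 × 1.8 + 32 = -176.5°F.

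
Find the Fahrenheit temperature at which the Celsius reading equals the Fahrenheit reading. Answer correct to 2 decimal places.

Let F be the Fahrenheit reading. The Celsius reading is C = 5/9·F - 17.7778.
Set C = F: 5/9·F - 17.7778 = F.
(-4/9)·F = 17.7778  ⇒  F = -40.00.

-40.00°F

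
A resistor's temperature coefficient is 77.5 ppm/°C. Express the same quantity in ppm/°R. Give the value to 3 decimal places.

43.056 ppm/°R

The quantity depends on a temperature interval, so only the ratio of degree sizes applies; the offset between the scales is irrelevant.
A change of 1°R is a change of 5/9°C, so per °R the value is 77.5 × 5/9 = 43.056.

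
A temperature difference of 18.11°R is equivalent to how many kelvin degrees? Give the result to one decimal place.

Only the scale ratio 5/9 matters for a change in temperature.
18.11 × 5/9 = 10.1.

10.1 K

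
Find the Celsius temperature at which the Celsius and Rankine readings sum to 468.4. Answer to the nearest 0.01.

Let C be the Celsius reading. The Rankine reading is R = 1.8·C + 491.67.
Require C + R = 468.4: (2.8)·C + 491.67 = 468.4.
C = (468.4 - 491.67) / (2.8) = -8.31.

-8.31°C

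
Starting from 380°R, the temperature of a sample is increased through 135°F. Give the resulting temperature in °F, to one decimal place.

Initial temperature in Celsius: (380 - 491.67) × 5/9 = -62.0389°C.
The 135°F change is an interval, so only the factor 5/9 applies: +135 × 5/9 = +75.0000°C.
Final Celsius temperature: -62.0389 + 75.0000 = 12.9611°C.
In Fahrenheit: 12.9611 × 1.8 + 32 = 55.3°F.

55.3°F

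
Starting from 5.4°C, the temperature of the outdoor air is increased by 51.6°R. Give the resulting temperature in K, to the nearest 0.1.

307.2 K

The 51.6°R change is an interval, so only the factor 5/9 applies: +51.6 × 5/9 = +28.6667°C.
Final Celsius temperature: 5.4000 + 28.6667 = 34.0667°C.
In kelvin: 34.0667 + 273.15 = 307.2 K.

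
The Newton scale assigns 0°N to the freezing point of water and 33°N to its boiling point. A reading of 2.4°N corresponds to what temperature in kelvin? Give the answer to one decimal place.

280.4 K

Linear interpolation between the fixed points: C = (2.4 - 0) × 100 / (33 - 0) = 7.2727°C.
Then 7.2727 + 273.15 = 280.4 K.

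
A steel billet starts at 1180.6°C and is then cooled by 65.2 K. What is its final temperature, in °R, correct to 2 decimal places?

2499.39°R

The 65.2 K change is an interval; Kelvin and Celsius degrees are the same size, so ΔC = -65.2°C.
Final Celsius temperature: 1180.6000 - 65.2000 = 1115.4000°C.
In Rankine: 1115.4000 × 1.8 + 491.67 = 2499.39°R.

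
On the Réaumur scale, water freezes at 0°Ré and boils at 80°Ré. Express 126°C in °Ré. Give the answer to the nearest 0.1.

Linearly onto the Réaumur scale: 0 + (126.0000 / 100) × (80 - 0) = 100.8°Ré.

100.8°Ré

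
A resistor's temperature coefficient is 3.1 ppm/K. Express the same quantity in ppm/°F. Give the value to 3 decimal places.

Since only a temperature interval is involved, the additive offset between the scales drops out.
A change of 1°F is a change of 5/9 K, so per °F the value is 3.1 × 5/9 = 1.722.

1.722 ppm/°F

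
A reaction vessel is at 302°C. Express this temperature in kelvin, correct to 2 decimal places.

In kelvin: 302.0000 + 273.15 = 575.15 K.

575.15 K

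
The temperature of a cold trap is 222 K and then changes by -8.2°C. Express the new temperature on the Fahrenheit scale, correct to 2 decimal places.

-74.83°F

Initial temperature in Celsius: 222 - 273.15 = -51.1500°C.
Final Celsius temperature: -51.1500 - 8.2000 = -59.3500°C.
In Fahrenheit: -59.3500 × 1.8 + 32 = -74.83°F.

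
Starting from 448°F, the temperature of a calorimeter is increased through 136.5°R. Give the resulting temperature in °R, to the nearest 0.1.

Initial temperature in Celsius: (448 - 32) × 5/9 = 231.1111°C.
The 136.5°R change is an interval, so only the factor 5/9 applies: +136.5 × 5/9 = +75.8333°C.
Final Celsius temperature: 231.1111 + 75.8333 = 306.9444°C.
In Rankine: 306.9444 × 1.8 + 491.67 = 1044.2°R.

1044.2°R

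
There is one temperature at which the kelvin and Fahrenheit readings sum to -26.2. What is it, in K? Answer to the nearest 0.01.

Let K be the kelvin reading. The Fahrenheit reading is F = 1.8·K - 459.67.
Require K + F = -26.2: (2.8)·K - 459.67 = -26.2.
K = (-26.2 + 459.67) / (2.8) = 154.81.

154.81 K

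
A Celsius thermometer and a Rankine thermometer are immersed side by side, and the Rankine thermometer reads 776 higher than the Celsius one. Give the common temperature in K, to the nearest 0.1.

Let x be the Celsius reading; then the Rankine reading is 1.8·x + 491.67.
(1.8·x + 491.67) - x = 776  ⇒  (0.8)·x = 284.33  ⇒  x = 355.4125°C.
In kelvin: 355.4125 + 273.15 = 628.6 K.

628.6 K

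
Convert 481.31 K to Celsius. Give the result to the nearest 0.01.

In Celsius: 481.31 - 273.15 = 208.1600°C.

208.16°C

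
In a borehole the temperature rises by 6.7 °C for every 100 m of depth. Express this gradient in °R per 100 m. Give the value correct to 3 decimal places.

The quantity depends on a temperature interval, so only the ratio of degree sizes applies; the offset between the scales is irrelevant.
A change of 1°C is a change of 1.8°R, so 6.7 × 1.8 = 12.060.

12.060 °R/100 m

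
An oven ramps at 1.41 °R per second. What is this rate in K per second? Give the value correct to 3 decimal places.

Since only a temperature interval is involved, the additive offset between the scales drops out.
A change of 1°R is a change of 5/9 K, so 1.41 × 5/9 = 0.783.

0.783 K/second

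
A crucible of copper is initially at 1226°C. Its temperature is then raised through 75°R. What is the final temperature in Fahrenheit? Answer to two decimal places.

2313.80°F

The 75°R change is an interval, so only the factor 5/9 applies: +75 × 5/9 = +41.6667°C.
Final Celsius temperature: 1226.0000 + 41.6667 = 1267.6667°C.
In Fahrenheit: 1267.6667 × 1.8 + 32 = 2313.80°F.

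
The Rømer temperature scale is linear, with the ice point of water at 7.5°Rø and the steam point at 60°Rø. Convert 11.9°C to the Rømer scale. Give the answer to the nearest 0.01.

13.75°Rø

Linearly onto the Rømer scale: 7.5 + (11.9000 / 100) × (60 - 7.5) = 13.75°Rø.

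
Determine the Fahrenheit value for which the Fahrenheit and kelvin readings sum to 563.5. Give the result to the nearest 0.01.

198.08°F

Let F be the Fahrenheit reading. The kelvin reading is K = 5/9·F + 255.372.
Require F + K = 563.5: (14/9)·F + 255.372 = 563.5.
F = (563.5 - 255.372) / (14/9) = 198.08.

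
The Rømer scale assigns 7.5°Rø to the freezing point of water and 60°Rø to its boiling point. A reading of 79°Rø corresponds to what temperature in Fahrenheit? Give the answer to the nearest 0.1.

277.1°F

Linear interpolation between the fixed points: C = (79 - 7.5) × 100 / (60 - 7.5) = 136.1905°C.
Then 136.1905 × 1.8 + 32 = 277.1°F.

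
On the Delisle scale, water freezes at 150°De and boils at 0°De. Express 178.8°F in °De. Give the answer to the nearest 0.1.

27.7°De

First in Celsius: (178.8 - 32) × 5/9 = 81.5556°C.
Linearly onto the Delisle scale: 150 + (81.5556 / 100) × (0 - 150) = 27.7°De.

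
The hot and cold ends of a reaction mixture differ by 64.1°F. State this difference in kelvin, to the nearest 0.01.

For a temperature interval the offset drops out; only the factor 5/9 applies.
64.1 × 5/9 = 35.61.

35.61 K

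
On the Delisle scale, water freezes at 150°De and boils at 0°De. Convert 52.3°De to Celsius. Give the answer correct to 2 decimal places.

Linear interpolation between the fixed points: C = (52.3 - 150) × 100 / (0 - 150) = 65.1333°C.

65.13°C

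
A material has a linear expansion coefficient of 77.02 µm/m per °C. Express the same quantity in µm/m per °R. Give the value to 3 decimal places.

42.789 µm/m per °R

The quantity depends on a temperature interval, so only the ratio of degree sizes applies; the offset between the scales is irrelevant.
A change of 1°R is a change of 5/9°C, so per °R the value is 77.02 × 5/9 = 42.789.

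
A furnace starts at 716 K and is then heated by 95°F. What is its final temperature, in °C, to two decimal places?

Initial temperature in Celsius: 716 - 273.15 = 442.8500°C.
The 95°F change is an interval, so only the factor 5/9 applies: +95 × 5/9 = +52.7778°C.
Final Celsius temperature: 442.8500 + 52.7778 = 495.6278°C.

495.63°C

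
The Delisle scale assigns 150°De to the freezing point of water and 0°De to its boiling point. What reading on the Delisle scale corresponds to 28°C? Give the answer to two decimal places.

108.00°De

Linearly onto the Delisle scale: 150 + (28.0000 / 100) × (0 - 150) = 108.00°De.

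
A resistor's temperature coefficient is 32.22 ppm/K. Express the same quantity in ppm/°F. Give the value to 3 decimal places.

17.900 ppm/°F

The quantity depends on a temperature interval, so only the ratio of degree sizes applies; the offset between the scales is irrelevant.
A change of 1°F is a change of 5/9 K, so per °F the value is 32.22 × 5/9 = 17.900.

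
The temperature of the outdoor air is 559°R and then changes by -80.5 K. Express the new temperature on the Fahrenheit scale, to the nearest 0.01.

Initial temperature in Celsius: (559 - 491.67) × 5/9 = 37.4056°C.
The 80.5 K change is an interval; Kelvin and Celsius degrees are the same size, so ΔC = -80.5°C.
Final Celsius temperature: 37.4056 - 80.5000 = -43.0944°C.
In Fahrenheit: -43.0944 × 1.8 + 32 = -45.57°F.

-45.57°F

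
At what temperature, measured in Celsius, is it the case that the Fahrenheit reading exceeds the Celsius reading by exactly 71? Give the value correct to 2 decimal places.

Let C be the Celsius reading. The Fahrenheit reading is F = 1.8·C + 32.
Require F - C = 71: (0.8)·C + 32 = 71.
C = (71 - 32) / (0.8) = 48.75.

48.75°C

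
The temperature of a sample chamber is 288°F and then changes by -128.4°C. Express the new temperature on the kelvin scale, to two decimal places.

Initial temperature in Celsius: (288 - 32) × 5/9 = 142.2222°C.
Final Celsius temperature: 142.2222 - 128.4000 = 13.8222°C.
In kelvin: 13.8222 + 273.15 = 286.97 K.

286.97 K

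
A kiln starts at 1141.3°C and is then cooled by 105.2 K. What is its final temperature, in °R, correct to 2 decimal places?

The 105.2 K change is an interval; Kelvin and Celsius degrees are the same size, so ΔC = -105.2°C.
Final Celsius temperature: 1141.3000 - 105.2000 = 1036.1000°C.
In Rankine: 1036.1000 × 1.8 + 491.67 = 2356.65°R.

2356.65°R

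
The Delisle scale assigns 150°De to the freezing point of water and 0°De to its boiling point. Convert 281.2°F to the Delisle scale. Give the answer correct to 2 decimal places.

-57.67°De

First in Celsius: (281.2 - 32) × 5/9 = 138.4444°C.
Linearly onto the Delisle scale: 150 + (138.4444 / 100) × (0 - 150) = -57.67°De.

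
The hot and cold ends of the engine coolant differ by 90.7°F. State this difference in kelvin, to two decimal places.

50.39 K

Only the scale ratio 5/9 matters for a change in temperature.
90.7 × 5/9 = 50.39.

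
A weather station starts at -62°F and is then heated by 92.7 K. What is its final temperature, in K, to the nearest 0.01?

Initial temperature in Celsius: (-62 - 32) × 5/9 = -52.2222°C.
The 92.7 K change is an interval; Kelvin and Celsius degrees are the same size, so ΔC = +92.7°C.
Final Celsius temperature: -52.2222 + 92.7000 = 40.4778°C.
In kelvin: 40.4778 + 273.15 = 313.63 K.

313.63 K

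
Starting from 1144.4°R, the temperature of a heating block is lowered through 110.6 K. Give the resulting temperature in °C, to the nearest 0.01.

Initial temperature in Celsius: (1144.4 - 491.67) × 5/9 = 362.6278°C.
The 110.6 K change is an interval; Kelvin and Celsius degrees are the same size, so ΔC = -110.6°C.
Final Celsius temperature: 362.6278 - 110.6000 = 252.0278°C.

252.03°C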